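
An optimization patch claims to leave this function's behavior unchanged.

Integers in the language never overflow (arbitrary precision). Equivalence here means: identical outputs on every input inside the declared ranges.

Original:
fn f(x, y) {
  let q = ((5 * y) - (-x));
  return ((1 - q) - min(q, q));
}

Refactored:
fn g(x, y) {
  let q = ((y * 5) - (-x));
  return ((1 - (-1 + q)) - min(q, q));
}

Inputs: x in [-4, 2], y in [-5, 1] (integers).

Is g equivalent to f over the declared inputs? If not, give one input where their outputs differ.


Not equivalent: x=-4, y=-5 separates them (59 vs 60).
f: q=-29, then returns 59
g: q=-29, then returns 60
verdict: not equivalent; witness: x=-4, y=-5


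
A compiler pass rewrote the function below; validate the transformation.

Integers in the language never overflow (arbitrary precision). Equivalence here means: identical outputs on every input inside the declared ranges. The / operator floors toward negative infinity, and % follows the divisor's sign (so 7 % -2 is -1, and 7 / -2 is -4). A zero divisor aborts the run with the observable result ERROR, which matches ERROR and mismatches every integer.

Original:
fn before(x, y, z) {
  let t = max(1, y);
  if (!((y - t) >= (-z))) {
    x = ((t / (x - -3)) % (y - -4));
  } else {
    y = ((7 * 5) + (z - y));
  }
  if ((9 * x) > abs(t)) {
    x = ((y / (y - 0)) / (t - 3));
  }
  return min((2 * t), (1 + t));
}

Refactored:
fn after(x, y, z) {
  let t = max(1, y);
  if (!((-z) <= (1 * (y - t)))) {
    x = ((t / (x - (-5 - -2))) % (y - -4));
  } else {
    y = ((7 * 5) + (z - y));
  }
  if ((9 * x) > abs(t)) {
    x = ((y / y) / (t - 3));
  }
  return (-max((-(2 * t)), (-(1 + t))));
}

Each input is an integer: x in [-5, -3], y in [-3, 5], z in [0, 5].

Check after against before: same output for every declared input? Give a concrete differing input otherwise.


The two versions differ — the changes include constant usage differs, and arithmetic usage differs, and min/max/abs usage differs, and comparison usage differs.
One worked example (x=-3, y=5, z=3) — before: t becomes 5; next (!((y - t) >= (-z))) evaluates to false; next y becomes 33; next ((9 * x) > abs(t)) evaluates to false; next final value 6; after: t becomes 5; next (!((-z) <= (1 * (y - t)))) evaluates to false; next y becomes 33; next ((9 * x) > abs(t)) evaluates to false; next final value 6; agreement on 6.
Checked all 162 inputs in the declared domain: the outputs agree on every one.
verdict: equivalent


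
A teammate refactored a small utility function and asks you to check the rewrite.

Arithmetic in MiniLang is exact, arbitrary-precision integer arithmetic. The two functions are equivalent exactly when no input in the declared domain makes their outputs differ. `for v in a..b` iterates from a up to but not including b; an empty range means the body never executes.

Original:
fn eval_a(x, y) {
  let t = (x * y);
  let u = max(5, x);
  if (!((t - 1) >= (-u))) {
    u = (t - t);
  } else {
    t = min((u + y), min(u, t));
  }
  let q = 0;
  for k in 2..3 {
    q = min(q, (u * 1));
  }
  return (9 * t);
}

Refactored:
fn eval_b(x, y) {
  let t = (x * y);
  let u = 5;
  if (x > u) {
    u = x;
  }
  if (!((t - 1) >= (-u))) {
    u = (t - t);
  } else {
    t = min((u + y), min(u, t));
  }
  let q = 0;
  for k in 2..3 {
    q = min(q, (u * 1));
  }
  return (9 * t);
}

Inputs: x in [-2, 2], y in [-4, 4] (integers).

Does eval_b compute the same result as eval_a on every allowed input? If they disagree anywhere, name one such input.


The two are interchangeable: min/max/abs usage differs; also comparison usage differs; also branching structure differs; also statement counts differ, and every declared input agrees.
Spot check at x=1, y=0 — eval_a: t becomes 0; next u becomes 5; next (!((t - 1) >= (-u))) evaluates to false; next t becomes 0; next q becomes 0; next at k=2:; next q becomes 0; next final value 0. eval_b: t becomes 0; next u becomes 5; next (x > u) evaluates to false; next (!((t - 1) >= (-u))) evaluates to false; next t becomes 0; next q becomes 0; next at k=2:; next q becomes 0; next final value 0. Both give 0.
An exhaustive pass over the 45 declared inputs shows identical outputs.
verdict: equivalent


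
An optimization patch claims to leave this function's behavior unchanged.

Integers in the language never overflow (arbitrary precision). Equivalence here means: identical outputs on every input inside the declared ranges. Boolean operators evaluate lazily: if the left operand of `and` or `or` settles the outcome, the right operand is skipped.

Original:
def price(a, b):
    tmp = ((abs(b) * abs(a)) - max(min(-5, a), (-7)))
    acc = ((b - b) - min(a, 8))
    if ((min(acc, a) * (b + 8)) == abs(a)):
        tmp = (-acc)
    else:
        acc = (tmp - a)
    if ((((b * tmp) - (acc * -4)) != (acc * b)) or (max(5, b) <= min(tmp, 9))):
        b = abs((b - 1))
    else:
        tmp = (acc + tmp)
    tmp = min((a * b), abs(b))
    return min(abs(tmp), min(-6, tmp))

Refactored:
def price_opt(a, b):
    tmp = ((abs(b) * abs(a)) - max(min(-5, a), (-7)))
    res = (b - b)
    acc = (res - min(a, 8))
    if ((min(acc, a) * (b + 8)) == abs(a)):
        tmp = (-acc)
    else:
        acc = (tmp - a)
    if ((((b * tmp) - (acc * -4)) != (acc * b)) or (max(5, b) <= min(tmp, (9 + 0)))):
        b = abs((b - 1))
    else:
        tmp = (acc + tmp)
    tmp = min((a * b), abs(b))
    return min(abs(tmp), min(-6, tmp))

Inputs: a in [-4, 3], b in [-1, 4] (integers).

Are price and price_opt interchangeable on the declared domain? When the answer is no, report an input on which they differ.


Behavior is preserved: although local variable names differ; also statement counts differ; also constant usage differs; also arithmetic usage differs, the outputs never diverge.
Tracing a=3, b=4: price: tmp becomes 17; next acc becomes -3; next ((min(acc, a) * (b + 8)) == abs(a)) evaluates to false; next acc becomes 14; next ((((b * tmp) - (acc * -4)) != (acc * b)) or (max(5, b) <= min(tmp, 9))) evaluates to true; next b becomes 3; next tmp becomes 3; next final value -6 | price_opt: tmp becomes 17; next res becomes 0; next acc becomes -3; next ((min(acc, a) * (b + 8)) == abs(a)) evaluates to false; next acc becomes 14; next ((((b * tmp) - (acc * -4)) != (acc * b)) or (max(5, b) <= min(tmp, (9 + 0)))) evaluates to true; next b becomes 3; next tmp becomes 3; next final value -6 — matching result -6.
Across all 48 domain points the two functions coincide.
verdict: equivalent


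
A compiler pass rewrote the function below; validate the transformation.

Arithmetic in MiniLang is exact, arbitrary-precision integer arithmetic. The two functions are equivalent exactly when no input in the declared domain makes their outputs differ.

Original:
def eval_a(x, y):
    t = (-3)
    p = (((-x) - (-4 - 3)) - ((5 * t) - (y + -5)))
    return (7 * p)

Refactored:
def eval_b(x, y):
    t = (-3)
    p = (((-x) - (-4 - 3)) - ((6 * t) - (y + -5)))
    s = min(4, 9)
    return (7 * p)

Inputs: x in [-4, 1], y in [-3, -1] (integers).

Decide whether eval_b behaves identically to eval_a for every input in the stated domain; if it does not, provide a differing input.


These are not equivalent — on x=-4, y=-3 the outputs split (126 vs 147).
eval_a: t becomes -3; next p becomes 18; next final value 126
eval_b: t becomes -3; next p becomes 21; next s becomes 4; next final value 147
verdict: not equivalent; witness: x=-4, y=-3


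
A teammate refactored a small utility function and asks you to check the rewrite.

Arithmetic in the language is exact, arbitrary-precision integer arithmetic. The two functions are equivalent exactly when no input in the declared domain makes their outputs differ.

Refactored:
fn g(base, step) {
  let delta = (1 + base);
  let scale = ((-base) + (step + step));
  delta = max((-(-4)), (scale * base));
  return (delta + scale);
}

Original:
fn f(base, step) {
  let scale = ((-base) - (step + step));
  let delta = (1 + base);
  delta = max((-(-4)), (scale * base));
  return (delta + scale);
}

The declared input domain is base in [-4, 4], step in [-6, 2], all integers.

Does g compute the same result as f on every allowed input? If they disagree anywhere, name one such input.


The rewrite breaks on base=-4, step=-6, where the results are 20 and 24.
f: scale = 16; delta = -3; delta = 4; return 20
g: delta = -3; scale = -8; delta = 32; return 24
verdict: not equivalent; witness: base=-4, step=-6


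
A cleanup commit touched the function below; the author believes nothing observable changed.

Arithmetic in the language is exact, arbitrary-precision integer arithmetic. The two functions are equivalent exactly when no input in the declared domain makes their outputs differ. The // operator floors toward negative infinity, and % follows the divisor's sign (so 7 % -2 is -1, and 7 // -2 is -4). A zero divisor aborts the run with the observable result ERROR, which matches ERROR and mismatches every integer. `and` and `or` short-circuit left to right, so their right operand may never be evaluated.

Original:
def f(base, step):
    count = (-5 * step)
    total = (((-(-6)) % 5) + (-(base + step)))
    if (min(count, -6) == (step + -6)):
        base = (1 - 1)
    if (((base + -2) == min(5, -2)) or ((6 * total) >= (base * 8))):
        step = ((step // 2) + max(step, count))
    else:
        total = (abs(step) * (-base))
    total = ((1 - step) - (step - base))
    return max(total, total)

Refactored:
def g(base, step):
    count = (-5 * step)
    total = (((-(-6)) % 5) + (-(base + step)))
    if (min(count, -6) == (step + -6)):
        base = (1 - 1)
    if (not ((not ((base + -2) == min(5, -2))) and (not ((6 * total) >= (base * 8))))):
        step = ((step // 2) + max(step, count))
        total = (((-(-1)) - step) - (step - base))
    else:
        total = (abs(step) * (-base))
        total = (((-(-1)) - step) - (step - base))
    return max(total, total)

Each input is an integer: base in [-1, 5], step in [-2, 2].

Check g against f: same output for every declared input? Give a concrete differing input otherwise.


Reading the diff, among the changes: boolean connective usage differs, plus arithmetic usage differs, plus statement counts differ, plus constant usage differs.
Spot check at base=4, step=0 — f: count=0, then total=-3, then (min(count, -6) == (step + -6)) is true, then base=0, then (((base + -2) == min(5, -2)) or ((6 * total) >= (base * 8))) is true, then step=0, then total=1, then returns 1. g: count=0, then total=-3, then (min(count, -6) == (step + -6)) is true, then base=0, then (not ((not ((base + -2) == min(5, -2))) and (not ((6 * total) >= (base * 8))))) is true, then step=0, then total=1, then returns 1. Both give 1.
Checked all 35 inputs in the declared domain: the outputs agree on every one.
verdict: equivalent


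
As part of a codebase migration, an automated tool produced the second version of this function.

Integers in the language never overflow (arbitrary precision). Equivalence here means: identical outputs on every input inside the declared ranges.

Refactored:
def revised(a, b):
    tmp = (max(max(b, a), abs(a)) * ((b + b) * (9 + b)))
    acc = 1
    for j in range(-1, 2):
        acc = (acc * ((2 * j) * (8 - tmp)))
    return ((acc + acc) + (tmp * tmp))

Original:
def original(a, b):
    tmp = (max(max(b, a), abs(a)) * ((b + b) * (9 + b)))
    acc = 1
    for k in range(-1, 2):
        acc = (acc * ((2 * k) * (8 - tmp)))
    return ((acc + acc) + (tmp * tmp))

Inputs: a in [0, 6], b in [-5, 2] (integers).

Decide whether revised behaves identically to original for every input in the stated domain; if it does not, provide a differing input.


Equivalent — the differences include local variable names differ, yet no declared input distinguishes the two.
As a probe, take a=1, b=-4: original runs tmp := -40 | acc := 1 | iter k=-1: | acc := -96 | iter k=0: | acc := 0 | iter k=1: | acc := 0 | result 1600; revised runs tmp := -40 | acc := 1 | iter j=-1: | acc := -96 | iter j=0: | acc := 0 | iter j=1: | acc := 0 | result 1600; both end at 1600.
An exhaustive pass over the 56 declared inputs shows identical outputs.
verdict: equivalent


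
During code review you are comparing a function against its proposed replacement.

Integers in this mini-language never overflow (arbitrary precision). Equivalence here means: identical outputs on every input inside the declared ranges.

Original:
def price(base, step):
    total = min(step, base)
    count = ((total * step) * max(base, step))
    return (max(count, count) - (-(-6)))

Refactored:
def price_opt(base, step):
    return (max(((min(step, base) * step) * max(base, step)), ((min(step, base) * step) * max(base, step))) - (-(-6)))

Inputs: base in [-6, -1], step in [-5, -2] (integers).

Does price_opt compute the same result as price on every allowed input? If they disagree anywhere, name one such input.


Equivalent — the differences include arithmetic usage differs, and local variable names differ, and min/max/abs usage differs, and statement counts differ, yet no declared input distinguishes the two.
Tracing base=-6, step=-5: price: total becomes -6; next count becomes -150; next final value -156 | price_opt: final value -156 — matching result -156.
An exhaustive pass over the 24 declared inputs shows identical outputs.
verdict: equivalent


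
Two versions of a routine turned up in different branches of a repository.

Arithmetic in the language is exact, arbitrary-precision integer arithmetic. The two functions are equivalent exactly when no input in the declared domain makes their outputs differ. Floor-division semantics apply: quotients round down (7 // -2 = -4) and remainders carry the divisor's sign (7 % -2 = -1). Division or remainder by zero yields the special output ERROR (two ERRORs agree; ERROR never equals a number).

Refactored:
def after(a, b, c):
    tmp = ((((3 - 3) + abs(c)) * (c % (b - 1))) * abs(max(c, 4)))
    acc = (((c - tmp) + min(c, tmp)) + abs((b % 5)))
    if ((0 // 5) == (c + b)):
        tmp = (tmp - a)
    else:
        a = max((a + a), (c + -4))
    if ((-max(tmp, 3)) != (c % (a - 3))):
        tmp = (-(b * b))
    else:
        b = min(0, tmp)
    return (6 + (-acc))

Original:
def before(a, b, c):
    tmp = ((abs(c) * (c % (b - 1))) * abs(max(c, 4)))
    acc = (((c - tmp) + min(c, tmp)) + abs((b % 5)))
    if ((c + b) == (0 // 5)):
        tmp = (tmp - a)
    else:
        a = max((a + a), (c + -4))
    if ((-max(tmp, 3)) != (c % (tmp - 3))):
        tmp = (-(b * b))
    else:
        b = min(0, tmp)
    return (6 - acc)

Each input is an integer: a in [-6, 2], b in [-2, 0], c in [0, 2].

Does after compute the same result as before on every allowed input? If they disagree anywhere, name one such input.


a=-3, b=0, c=0 yields ERROR from before but 6 from after.
verdict: not equivalent; witness: a=-3, b=0, c=0


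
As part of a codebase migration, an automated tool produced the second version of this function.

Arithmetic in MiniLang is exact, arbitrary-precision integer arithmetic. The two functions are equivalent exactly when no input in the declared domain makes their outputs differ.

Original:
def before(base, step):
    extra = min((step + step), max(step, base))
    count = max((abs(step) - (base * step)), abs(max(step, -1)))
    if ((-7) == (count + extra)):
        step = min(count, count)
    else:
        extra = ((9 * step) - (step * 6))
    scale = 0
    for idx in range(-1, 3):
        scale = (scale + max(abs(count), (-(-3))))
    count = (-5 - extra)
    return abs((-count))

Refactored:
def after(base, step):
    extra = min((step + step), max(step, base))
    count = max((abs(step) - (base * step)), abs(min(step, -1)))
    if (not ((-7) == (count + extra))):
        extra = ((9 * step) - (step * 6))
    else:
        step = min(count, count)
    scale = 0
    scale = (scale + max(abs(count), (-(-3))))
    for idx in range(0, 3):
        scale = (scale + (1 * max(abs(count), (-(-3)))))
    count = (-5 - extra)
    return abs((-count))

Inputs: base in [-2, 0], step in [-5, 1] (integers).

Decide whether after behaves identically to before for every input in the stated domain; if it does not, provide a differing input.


Run the pair on base=-2, step=-4.
before: extra := -8 | count := 1 | ((-7) == (count + extra)): true | step := 1 | scale := 0 | iter idx=-1: | scale := 3 | iter idx=0: | scale := 6 | iter idx=1: | scale := 9 | iter idx=2: | scale := 12 | count := 3 | result 3
after: extra := -8 | count := 4 | (not ((-7) == (count + extra))): true | extra := -12 | scale := 0 | scale := 4 | iter idx=0: | scale := 8 | iter idx=1: | scale := 12 | iter idx=2: | scale := 16 | count := 7 | result 7
3 against 7: the behavior changed.
verdict: not equivalent; witness: base=-2, step=-4


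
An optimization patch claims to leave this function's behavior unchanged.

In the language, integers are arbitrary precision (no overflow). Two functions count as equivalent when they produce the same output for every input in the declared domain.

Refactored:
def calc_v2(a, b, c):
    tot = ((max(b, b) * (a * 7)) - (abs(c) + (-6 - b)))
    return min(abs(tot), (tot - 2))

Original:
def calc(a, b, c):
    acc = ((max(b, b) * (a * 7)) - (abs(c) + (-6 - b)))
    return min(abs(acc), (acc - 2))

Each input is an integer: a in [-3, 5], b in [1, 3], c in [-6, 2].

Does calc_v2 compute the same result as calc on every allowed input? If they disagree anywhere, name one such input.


Equivalent — the differences include local variable names differ, yet no declared input distinguishes the two.
Tracing a=-1, b=3, c=-6: calc: acc := -18 | result -20 | calc_v2: tot := -18 | result -20 — matching result -20.
Sweeping the whole domain (243 inputs) finds no disagreement.
verdict: equivalent


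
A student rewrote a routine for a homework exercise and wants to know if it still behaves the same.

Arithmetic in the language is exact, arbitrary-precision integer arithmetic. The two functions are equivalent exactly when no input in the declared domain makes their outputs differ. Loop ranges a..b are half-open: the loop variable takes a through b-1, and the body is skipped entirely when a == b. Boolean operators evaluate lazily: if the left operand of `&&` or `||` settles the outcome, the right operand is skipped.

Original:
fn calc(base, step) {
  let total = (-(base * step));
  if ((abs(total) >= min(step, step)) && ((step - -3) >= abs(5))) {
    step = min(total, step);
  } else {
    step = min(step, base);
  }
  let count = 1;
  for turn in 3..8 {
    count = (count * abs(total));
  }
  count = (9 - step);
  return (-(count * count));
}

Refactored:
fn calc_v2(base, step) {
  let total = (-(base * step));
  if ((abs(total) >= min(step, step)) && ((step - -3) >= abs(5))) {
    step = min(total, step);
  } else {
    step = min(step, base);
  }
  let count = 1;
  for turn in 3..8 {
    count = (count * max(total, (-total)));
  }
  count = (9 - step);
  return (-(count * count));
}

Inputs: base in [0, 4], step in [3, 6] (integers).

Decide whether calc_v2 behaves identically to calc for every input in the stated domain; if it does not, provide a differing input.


Side by side, the visible changes include: min/max/abs usage differs.
Tracing base=3, step=4: calc: total := -12 | ((abs(total) >= min(step, step)) && ((step - -3) >= abs(5))): true | step := -12 | count := 1 | iter turn=3: | count := 12 | iter turn=4: | count := 144 | iter turn=5: | count := 1728 | iter turn=6: | count := 20736 | iter turn=7: | count := 248832 | count := 21 | result -441 | calc_v2: total := -12 | ((abs(total) >= min(step, step)) && ((step - -3) >= abs(5))): true | step := -12 | count := 1 | iter turn=3: | count := 12 | iter turn=4: | count := 144 | iter turn=5: | count := 1728 | iter turn=6: | count := 20736 | iter turn=7: | count := 248832 | count := 21 | result -441 — matching result -441.
Checked all 20 inputs in the declared domain: the outputs agree on every one.
verdict: equivalent


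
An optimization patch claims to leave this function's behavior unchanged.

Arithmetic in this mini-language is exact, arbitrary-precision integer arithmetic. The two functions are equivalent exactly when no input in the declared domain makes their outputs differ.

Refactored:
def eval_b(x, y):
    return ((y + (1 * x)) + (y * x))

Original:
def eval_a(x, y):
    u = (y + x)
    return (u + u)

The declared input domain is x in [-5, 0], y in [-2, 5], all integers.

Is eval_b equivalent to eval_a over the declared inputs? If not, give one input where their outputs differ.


At x=-5, y=-2: eval_a gives -14, eval_b gives 3.
verdict: not equivalent; witness: x=-5, y=-2


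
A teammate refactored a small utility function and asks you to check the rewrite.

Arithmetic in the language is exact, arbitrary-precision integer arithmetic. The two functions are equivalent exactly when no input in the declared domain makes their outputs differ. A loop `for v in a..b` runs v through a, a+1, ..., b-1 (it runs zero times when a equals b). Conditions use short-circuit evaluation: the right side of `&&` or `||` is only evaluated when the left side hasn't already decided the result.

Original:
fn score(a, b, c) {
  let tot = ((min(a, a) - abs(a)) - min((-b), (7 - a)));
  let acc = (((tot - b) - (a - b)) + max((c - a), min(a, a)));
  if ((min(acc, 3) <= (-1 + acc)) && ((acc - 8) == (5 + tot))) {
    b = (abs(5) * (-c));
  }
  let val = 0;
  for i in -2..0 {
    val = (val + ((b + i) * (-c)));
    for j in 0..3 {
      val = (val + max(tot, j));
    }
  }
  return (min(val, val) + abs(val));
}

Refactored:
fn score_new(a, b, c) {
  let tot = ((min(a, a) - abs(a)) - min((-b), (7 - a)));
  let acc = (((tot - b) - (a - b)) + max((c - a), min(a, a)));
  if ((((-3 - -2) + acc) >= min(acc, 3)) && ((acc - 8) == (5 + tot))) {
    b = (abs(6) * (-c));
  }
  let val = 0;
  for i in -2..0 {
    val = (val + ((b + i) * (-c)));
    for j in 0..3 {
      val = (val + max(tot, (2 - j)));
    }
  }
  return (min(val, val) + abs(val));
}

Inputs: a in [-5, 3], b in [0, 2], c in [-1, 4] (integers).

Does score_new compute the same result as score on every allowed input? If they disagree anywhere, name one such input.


The rewrite breaks on a=-5, b=1, c=3, where the results are 210 and 246.
score: tot=-9, then acc=4, then ((min(acc, 3) <= (-1 + acc)) && ((acc - 8) == (5 + tot))) is true, then b=-15, then val=0, then (i=-2), then val=51, then (j=0), then val=51, then (j=1), then val=52, then (j=2), then val=54, then (i=-1), then val=102, then (j=0), then val=102, then (j=1), then val=103, then (j=2), then val=105, then returns 210
score_new: tot=-9, then acc=4, then ((((-3 - -2) + acc) >= min(acc, 3)) && ((acc - 8) == (5 + tot))) is true, then b=-18, then val=0, then (i=-2), then val=60, then (j=0), then val=62, then (j=1), then val=63, then (j=2), then val=63, then (i=-1), then val=120, then (j=0), then val=122, then (j=1), then val=123, then (j=2), then val=123, then returns 246
verdict: not equivalent; witness: a=-5, b=1, c=3


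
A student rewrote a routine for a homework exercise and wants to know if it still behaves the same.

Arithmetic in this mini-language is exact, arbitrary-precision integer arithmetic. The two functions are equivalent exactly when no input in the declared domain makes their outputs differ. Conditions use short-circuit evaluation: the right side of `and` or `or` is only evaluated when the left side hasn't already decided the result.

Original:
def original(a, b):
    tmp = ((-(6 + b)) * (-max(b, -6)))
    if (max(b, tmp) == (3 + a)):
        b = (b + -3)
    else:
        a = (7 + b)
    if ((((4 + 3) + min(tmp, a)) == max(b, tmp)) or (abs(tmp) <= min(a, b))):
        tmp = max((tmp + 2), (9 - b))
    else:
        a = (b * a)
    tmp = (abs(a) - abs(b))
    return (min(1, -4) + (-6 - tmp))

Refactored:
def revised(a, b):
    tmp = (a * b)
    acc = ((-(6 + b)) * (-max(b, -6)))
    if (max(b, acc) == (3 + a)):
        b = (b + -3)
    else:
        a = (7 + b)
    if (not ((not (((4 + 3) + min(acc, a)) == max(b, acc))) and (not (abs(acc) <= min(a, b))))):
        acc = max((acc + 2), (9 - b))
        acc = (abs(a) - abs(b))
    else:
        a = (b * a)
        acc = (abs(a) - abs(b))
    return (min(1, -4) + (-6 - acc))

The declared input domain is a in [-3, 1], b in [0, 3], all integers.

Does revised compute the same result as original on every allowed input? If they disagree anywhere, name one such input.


Equivalent — the differences include min/max/abs usage differs; local variable names differ; arithmetic usage differs; boolean connective usage differs; statement counts differ, yet no declared input distinguishes the two.
One worked example (a=0, b=0) — original: tmp = 0; (max(b, tmp) == (3 + a)) -> false; a = 7; ((((4 + 3) + min(tmp, a)) == max(b, tmp)) or (abs(tmp) <= min(a, b))) -> true; tmp = 9; tmp = 7; return -17; revised: tmp = 0; acc = 0; (max(b, acc) == (3 + a)) -> false; a = 7; (not ((not (((4 + 3) + min(acc, a)) == max(b, acc))) and (not (abs(acc) <= min(a, b))))) -> true; acc = 9; acc = 7; return -17; agreement on -17.
Across all 20 domain points the two functions coincide.
verdict: equivalent


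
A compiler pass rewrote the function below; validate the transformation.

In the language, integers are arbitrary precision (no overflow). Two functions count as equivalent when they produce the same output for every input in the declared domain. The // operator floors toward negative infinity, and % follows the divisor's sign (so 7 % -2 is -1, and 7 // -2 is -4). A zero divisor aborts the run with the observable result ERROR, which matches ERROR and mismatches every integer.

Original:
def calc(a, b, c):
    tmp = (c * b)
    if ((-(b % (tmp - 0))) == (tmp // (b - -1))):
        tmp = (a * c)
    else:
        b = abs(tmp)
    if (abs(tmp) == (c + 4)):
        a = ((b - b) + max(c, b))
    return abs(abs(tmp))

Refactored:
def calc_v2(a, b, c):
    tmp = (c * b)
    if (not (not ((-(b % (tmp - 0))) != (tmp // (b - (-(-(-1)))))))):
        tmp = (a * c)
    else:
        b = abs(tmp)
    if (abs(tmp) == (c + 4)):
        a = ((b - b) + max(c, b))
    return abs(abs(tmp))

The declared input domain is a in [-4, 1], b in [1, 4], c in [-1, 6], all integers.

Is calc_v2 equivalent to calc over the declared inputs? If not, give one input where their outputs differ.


Run the pair on a=-4, b=1, c=-1.
calc: tmp=-1, then ((-(b % (tmp - 0))) == (tmp // (b - -1))) is false, then b=1, then (abs(tmp) == (c + 4)) is false, then returns 1
calc_v2: tmp=-1, then (not (not ((-(b % (tmp - 0))) != (tmp // (b - (-(-(-1)))))))) is true, then tmp=4, then (abs(tmp) == (c + 4)) is false, then returns 4
1 != 4, so the rewrite changes behavior.
verdict: not equivalent; witness: a=-4, b=1, c=-1


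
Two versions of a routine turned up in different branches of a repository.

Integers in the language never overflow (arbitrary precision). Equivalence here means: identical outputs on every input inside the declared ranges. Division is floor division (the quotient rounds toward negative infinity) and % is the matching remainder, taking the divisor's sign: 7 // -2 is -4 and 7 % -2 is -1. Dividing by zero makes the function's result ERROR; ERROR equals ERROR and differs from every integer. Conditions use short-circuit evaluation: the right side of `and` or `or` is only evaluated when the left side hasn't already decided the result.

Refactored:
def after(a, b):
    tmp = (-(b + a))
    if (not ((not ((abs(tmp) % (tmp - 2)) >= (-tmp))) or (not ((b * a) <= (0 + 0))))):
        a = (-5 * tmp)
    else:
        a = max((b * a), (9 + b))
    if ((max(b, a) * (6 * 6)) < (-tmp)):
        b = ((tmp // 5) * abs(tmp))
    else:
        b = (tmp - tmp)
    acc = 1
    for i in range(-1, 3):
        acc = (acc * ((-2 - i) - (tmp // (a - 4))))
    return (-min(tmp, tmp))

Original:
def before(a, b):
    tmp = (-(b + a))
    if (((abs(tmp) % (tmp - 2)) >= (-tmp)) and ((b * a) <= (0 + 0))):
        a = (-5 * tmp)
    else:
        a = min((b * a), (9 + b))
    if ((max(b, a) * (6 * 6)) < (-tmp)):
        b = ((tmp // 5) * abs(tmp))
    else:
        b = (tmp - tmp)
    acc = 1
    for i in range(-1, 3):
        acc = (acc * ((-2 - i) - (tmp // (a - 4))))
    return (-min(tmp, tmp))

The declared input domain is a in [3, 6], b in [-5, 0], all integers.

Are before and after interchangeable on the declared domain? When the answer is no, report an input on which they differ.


Run the pair on a=6, b=-5.
before: tmp := -1 | (((abs(tmp) % (tmp - 2)) >= (-tmp)) and ((b * a) <= (0 + 0))): false | a := -30 | ((max(b, a) * (6 * 6)) < (-tmp)): true | b := -1 | acc := 1 | iter i=-1: | acc := -1 | iter i=0: | acc := 2 | iter i=1: | acc := -6 | iter i=2: | acc := 24 | result 1
after: tmp := -1 | (not ((not ((abs(tmp) % (tmp - 2)) >= (-tmp))) or (not ((b * a) <= (0 + 0))))): false | a := 4 | ((max(b, a) * (6 * 6)) < (-tmp)): false | b := 0 | acc := 1 | iter i=-1: | divide-by-zero, output ERROR
1 and ERROR differ, so these are not the same function on this domain.
verdict: not equivalent; witness: a=6, b=-5


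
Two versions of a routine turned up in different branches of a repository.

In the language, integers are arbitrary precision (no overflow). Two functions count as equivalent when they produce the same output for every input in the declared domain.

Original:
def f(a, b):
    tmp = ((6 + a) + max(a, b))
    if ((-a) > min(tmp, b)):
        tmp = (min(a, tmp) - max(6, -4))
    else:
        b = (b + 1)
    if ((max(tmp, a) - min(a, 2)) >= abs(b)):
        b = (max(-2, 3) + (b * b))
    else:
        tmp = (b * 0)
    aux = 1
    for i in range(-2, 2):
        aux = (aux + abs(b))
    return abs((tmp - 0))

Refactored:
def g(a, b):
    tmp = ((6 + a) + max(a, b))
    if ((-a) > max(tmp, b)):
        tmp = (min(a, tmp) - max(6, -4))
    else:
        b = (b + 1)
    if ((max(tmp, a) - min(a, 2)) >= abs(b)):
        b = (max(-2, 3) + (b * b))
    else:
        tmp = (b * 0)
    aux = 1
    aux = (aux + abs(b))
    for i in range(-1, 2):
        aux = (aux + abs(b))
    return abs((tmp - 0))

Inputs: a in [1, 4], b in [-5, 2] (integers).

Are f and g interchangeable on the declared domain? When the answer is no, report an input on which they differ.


Run the pair on a=1, b=-5.
f: tmp = 8; ((-a) > min(tmp, b)) -> true; tmp = -5; ((max(tmp, a) - min(a, 2)) >= abs(b)) -> false; tmp = 0; aux = 1; [i=-2]; aux = 6; [i=-1]; aux = 11; [i=0]; aux = 16; [i=1]; aux = 21; return 0
g: tmp = 8; ((-a) > max(tmp, b)) -> false; b = -4; ((max(tmp, a) - min(a, 2)) >= abs(b)) -> true; b = 19; aux = 1; aux = 20; [i=-1]; aux = 39; [i=0]; aux = 58; [i=1]; aux = 77; return 8
0 against 8: the behavior changed.
verdict: not equivalent; witness: a=1, b=-5


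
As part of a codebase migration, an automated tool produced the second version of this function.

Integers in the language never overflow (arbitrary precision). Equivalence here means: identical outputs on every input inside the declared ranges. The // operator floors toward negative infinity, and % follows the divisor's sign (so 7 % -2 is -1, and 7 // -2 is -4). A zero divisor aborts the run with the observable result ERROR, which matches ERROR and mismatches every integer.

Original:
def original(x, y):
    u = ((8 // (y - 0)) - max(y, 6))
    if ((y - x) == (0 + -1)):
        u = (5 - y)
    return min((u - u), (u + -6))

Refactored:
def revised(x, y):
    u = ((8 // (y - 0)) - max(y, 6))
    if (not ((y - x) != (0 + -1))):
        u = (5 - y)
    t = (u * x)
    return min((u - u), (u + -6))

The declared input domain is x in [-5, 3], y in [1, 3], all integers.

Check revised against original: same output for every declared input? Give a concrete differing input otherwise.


Equivalent. Beyond behavior-preserving changes, the revision adds an assignment to `t` whose value nothing reads.
Sweeping the whole domain (27 inputs) finds no disagreement.
Tracing x=-3, y=3: original: u=-4, then ((y - x) == (0 + -1)) is false, then returns -10 | revised: u=-4, then (not ((y - x) != (0 + -1))) is false, then t=12, then returns -10 — matching result -10.
verdict: equivalent


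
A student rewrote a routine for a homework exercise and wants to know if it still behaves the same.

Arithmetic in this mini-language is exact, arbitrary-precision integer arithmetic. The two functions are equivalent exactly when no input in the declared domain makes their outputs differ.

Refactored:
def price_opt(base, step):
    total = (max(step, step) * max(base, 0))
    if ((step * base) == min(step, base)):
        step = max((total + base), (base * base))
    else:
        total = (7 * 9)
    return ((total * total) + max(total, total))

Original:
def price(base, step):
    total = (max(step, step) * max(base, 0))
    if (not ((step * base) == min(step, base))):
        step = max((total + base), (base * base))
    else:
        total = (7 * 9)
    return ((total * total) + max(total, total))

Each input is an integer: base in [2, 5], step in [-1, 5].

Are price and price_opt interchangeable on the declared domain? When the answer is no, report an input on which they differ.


Try base=2, step=-1.
price: total becomes -2; next (not ((step * base) == min(step, base))) evaluates to true; next step becomes 4; next final value 2
price_opt: total becomes -2; next ((step * base) == min(step, base)) evaluates to false; next total becomes 63; next final value 4032
2 vs 4032 — the two versions disagree here.
verdict: not equivalent; witness: base=2, step=-1


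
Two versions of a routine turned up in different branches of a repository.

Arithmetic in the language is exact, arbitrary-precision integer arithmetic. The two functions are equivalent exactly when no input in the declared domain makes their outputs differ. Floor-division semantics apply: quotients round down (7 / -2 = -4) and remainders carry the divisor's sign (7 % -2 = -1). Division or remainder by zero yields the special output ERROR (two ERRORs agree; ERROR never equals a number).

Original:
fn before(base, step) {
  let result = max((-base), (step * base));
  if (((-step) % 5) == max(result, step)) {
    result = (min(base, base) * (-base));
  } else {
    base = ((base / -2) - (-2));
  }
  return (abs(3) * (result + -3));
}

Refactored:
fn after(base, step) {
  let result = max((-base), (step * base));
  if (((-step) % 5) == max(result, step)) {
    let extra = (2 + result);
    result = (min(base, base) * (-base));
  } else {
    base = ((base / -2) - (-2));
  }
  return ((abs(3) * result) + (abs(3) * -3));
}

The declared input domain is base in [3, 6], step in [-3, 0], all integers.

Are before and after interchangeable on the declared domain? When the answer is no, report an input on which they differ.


Behavior is preserved: although statement counts differ; and min/max/abs usage differs; and constant usage differs; and arithmetic usage differs; and local variable names differ, the outputs never diverge.
As a probe, take base=5, step=-1: before runs result becomes -5; next (((-step) % 5) == max(result, step)) evaluates to false; next base becomes -1; next final value -24; after runs result becomes -5; next (((-step) % 5) == max(result, step)) evaluates to false; next base becomes -1; next final value -24; both end at -24.
Checked all 16 inputs in the declared domain: the outputs agree on every one.
verdict: equivalent


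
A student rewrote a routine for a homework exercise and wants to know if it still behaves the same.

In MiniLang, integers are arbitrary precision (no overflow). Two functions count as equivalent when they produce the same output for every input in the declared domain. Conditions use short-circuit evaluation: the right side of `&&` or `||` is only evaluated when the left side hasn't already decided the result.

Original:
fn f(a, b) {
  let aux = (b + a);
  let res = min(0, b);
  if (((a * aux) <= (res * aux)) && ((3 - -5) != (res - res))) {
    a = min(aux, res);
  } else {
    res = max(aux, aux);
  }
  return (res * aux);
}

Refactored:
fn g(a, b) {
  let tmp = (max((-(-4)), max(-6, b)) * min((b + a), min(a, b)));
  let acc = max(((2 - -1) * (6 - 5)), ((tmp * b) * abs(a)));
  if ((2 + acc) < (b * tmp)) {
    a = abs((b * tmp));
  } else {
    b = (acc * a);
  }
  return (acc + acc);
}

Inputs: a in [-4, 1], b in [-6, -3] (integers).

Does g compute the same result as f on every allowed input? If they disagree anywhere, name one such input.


Take a=-4, b=-6.
f: aux = -10; res = -6; (((a * aux) <= (res * aux)) && ((3 - -5) != (res - res))) -> true; a = -10; return 60
g: tmp = -40; acc = 960; ((2 + acc) < (b * tmp)) -> false; b = -3840; return 1920
60 and 1920 differ, so these are not the same function on this domain.
verdict: not equivalent; witness: a=-4, b=-6


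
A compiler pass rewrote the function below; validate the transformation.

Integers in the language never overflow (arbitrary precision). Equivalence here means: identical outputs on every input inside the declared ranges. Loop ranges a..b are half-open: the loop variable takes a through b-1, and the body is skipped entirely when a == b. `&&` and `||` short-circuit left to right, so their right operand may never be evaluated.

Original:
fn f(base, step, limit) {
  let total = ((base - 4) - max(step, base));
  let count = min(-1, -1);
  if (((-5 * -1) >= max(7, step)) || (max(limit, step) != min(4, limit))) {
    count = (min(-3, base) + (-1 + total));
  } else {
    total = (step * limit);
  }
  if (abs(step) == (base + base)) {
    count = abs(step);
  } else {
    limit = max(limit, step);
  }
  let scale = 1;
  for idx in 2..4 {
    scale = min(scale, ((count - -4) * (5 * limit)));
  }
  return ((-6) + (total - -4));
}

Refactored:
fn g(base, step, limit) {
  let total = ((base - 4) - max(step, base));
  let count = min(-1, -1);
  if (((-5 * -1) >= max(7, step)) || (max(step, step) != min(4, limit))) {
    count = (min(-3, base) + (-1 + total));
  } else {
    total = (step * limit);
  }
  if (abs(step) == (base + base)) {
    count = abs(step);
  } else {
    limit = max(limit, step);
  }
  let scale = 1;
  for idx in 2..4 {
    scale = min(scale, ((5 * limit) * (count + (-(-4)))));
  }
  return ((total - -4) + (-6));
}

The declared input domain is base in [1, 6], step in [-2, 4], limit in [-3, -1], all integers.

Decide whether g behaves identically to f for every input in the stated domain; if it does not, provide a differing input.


These are not equivalent — on base=1, step=-2, limit=-1 the outputs split (0 vs -6).
f: total = -4; count = -1; (((-5 * -1) >= max(7, step)) || (max(limit, step) != min(4, limit))) -> false; total = 2; (abs(step) == (base + base)) -> true; count = 2; scale = 1; [idx=2]; scale = -30; [idx=3]; scale = -30; return 0
g: total = -4; count = -1; (((-5 * -1) >= max(7, step)) || (max(step, step) != min(4, limit))) -> true; count = -8; (abs(step) == (base + base)) -> true; count = 2; scale = 1; [idx=2]; scale = -30; [idx=3]; scale = -30; return -6
verdict: not equivalent; witness: base=1, step=-2, limit=-1


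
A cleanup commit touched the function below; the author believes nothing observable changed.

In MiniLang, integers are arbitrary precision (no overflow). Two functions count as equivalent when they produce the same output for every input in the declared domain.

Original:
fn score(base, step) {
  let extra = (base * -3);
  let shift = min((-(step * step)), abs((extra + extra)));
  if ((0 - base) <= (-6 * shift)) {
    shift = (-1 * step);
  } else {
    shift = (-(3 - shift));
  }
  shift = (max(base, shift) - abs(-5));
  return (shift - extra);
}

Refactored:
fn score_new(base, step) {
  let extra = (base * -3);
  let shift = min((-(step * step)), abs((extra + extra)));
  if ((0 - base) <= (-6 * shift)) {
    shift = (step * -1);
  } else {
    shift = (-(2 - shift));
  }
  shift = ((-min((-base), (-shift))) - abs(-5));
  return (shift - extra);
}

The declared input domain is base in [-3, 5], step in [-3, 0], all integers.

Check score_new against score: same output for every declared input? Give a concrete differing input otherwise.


Not equivalent: base=-3, step=0 separates them (-17 vs -16).
score: extra becomes 9; next shift becomes 0; next ((0 - base) <= (-6 * shift)) evaluates to false; next shift becomes -3; next shift becomes -8; next final value -17
score_new: extra becomes 9; next shift becomes 0; next ((0 - base) <= (-6 * shift)) evaluates to false; next shift becomes -2; next shift becomes -7; next final value -16
verdict: not equivalent; witness: base=-3, step=0
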